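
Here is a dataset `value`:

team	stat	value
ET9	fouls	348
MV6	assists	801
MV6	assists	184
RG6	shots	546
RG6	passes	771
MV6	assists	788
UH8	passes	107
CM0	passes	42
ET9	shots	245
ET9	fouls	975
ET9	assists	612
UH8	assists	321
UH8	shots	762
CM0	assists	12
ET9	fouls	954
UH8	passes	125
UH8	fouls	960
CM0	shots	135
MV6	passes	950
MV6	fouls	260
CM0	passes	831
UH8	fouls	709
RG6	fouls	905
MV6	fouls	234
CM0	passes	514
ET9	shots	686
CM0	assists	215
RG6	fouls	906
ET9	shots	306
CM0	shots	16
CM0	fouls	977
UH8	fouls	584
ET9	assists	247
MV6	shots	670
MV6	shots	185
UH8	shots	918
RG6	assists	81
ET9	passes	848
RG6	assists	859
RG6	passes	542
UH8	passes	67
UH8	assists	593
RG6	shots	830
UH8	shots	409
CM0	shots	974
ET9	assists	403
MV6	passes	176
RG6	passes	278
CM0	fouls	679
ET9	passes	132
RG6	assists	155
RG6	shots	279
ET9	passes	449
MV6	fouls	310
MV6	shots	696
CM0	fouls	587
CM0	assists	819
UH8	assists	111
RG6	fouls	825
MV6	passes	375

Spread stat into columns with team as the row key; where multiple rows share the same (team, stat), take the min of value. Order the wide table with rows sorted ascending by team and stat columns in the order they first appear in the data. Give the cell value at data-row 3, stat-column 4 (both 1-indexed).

With rows sorted ascending by team, row 3 is team=MV6. stat columns in first-appearance order: fouls, assists, shots, passes; column 4 is passes.
Long rows with team=MV6, stat=passes: min(950, 176, 375) = 176.

176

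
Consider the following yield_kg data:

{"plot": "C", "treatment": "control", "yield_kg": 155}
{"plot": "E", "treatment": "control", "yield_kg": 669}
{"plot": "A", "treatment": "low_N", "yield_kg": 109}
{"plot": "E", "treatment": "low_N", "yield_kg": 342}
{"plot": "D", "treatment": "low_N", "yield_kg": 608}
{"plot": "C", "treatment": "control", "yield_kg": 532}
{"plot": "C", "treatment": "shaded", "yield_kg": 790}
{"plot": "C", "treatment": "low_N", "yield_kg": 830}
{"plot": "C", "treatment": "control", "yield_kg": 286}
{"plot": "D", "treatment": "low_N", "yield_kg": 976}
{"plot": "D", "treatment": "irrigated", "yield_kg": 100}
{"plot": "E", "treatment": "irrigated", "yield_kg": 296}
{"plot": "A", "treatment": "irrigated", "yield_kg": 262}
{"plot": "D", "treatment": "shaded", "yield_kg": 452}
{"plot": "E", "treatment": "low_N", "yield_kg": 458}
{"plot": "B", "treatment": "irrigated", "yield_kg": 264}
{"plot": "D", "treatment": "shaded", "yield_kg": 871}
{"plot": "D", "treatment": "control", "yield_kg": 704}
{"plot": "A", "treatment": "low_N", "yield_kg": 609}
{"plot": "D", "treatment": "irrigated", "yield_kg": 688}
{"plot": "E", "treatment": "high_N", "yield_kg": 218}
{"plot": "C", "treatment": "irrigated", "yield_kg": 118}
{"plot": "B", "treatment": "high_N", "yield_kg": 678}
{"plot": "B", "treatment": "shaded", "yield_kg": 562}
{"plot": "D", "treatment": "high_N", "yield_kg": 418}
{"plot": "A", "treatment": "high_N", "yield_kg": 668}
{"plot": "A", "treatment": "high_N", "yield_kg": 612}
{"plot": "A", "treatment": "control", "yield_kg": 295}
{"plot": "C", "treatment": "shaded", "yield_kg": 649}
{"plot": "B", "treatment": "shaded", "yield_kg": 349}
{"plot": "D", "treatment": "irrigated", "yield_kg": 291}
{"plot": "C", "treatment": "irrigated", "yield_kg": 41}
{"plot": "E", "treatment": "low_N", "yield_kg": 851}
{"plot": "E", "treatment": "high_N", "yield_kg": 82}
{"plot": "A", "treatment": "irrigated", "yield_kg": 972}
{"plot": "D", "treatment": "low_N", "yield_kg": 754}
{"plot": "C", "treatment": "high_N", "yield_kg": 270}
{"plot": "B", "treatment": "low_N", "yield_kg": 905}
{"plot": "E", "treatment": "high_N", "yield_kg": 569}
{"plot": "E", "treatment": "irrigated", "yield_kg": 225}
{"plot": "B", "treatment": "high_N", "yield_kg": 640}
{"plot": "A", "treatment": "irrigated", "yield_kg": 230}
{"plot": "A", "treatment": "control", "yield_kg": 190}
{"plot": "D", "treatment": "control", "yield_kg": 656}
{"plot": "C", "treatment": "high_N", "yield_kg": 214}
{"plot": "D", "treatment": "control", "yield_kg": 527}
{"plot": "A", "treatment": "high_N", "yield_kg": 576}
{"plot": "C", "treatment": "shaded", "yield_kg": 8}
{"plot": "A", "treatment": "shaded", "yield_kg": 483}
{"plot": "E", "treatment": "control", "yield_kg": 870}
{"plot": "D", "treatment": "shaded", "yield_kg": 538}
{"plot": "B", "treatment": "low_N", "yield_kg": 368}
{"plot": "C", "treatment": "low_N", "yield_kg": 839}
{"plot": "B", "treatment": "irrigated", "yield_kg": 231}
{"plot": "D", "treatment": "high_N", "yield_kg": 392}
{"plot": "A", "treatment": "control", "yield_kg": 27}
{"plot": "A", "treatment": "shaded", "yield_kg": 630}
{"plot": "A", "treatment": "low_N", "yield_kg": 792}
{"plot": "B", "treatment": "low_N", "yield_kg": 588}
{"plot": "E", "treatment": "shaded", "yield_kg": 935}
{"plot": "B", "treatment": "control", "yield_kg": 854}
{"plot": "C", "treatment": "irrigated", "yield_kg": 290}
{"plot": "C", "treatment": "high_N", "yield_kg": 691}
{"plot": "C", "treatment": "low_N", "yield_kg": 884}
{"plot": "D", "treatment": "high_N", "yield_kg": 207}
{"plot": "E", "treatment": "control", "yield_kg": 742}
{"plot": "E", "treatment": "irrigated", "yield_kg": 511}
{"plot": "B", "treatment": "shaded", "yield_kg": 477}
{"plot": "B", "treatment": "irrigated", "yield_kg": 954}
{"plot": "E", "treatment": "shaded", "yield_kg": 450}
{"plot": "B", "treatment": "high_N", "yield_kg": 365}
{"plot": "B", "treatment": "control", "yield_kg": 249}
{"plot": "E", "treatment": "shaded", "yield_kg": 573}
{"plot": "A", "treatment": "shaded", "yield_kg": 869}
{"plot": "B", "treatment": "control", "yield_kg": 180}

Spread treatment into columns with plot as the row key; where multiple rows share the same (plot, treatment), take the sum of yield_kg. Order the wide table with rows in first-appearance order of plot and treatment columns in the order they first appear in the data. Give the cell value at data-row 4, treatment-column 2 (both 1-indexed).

With rows in first-appearance order of plot, row 4 is plot=D. treatment columns in first-appearance order: control, low_N, shaded, irrigated, high_N; column 2 is low_N.
Long rows with plot=D, treatment=low_N: 608 + 976 + 754 = 2338.

2338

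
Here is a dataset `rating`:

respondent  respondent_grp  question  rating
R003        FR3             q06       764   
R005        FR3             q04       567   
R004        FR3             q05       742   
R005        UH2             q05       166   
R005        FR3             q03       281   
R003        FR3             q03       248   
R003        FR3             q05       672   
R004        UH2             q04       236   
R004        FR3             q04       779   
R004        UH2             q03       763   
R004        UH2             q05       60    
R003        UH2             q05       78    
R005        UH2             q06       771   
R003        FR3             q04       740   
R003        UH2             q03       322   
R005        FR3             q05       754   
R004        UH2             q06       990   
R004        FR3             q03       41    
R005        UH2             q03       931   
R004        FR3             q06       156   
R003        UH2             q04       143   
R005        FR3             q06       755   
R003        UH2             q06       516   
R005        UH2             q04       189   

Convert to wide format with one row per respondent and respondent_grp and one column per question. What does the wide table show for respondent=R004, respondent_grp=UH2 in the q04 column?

Wide layout: rows indexed by respondent and respondent_grp, columns are the 4 distinct question values (q06, q04, q05, q03).
Cell (respondent=R004, respondent_grp=UH2, question=q04) draws from the long row where respondent=R004, respondent_grp=UH2 and question=q04, which has rating=236.

236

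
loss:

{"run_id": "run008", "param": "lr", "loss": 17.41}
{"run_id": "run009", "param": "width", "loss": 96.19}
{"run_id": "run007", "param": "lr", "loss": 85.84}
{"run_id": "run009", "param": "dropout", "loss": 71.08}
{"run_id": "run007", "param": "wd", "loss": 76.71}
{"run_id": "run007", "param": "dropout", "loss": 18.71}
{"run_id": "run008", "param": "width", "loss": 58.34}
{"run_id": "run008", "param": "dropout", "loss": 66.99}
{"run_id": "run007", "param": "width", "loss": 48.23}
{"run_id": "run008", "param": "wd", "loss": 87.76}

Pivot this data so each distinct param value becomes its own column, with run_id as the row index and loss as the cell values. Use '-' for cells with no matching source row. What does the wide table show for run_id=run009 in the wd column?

No long-format row has run_id=run009 and param=wd, so the cell is -.

-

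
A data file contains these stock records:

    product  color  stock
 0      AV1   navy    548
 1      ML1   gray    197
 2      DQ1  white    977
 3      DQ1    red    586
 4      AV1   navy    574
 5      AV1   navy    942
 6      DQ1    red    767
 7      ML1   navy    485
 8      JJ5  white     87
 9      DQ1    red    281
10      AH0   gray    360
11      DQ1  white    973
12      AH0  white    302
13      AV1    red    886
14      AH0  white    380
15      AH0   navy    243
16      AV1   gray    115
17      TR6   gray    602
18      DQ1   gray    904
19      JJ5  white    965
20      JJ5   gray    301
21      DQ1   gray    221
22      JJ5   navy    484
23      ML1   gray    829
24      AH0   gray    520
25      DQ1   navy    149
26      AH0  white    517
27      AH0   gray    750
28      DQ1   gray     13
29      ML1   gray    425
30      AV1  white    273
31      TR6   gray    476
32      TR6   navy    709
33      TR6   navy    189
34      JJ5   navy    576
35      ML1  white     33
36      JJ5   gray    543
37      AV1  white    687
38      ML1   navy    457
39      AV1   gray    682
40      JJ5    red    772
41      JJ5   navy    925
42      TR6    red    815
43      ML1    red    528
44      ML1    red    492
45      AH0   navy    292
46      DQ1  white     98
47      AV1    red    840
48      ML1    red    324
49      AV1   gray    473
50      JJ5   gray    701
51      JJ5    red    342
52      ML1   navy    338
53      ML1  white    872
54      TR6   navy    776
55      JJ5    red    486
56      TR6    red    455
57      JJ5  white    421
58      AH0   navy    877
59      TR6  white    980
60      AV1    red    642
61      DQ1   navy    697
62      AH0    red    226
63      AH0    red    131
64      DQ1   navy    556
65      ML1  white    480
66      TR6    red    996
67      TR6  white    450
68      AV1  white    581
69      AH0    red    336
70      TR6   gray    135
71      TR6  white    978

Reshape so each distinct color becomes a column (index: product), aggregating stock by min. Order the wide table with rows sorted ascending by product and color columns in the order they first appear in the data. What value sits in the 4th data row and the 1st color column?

484

With rows sorted ascending by product, row 4 is product=JJ5. color columns in first-appearance order: navy, gray, white, red; column 1 is navy.
Long rows with product=JJ5, color=navy: min(484, 576, 925) = 484.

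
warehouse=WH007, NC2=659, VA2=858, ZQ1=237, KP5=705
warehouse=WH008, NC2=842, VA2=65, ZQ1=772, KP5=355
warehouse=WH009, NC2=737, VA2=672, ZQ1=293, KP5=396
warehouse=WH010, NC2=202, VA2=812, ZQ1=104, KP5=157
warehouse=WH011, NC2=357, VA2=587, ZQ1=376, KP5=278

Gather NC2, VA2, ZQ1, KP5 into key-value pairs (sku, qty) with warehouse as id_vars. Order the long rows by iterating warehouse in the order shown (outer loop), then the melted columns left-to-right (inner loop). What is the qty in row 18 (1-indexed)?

20 rows total (5 × 4). Row 18: index ⌊(18-1)/4⌋ = 4 into warehouse → WH011; (18-1) mod 4 = 1 into the melted columns → VA2.
So row 18 is (WH011, VA2, 587); qty = 587.

587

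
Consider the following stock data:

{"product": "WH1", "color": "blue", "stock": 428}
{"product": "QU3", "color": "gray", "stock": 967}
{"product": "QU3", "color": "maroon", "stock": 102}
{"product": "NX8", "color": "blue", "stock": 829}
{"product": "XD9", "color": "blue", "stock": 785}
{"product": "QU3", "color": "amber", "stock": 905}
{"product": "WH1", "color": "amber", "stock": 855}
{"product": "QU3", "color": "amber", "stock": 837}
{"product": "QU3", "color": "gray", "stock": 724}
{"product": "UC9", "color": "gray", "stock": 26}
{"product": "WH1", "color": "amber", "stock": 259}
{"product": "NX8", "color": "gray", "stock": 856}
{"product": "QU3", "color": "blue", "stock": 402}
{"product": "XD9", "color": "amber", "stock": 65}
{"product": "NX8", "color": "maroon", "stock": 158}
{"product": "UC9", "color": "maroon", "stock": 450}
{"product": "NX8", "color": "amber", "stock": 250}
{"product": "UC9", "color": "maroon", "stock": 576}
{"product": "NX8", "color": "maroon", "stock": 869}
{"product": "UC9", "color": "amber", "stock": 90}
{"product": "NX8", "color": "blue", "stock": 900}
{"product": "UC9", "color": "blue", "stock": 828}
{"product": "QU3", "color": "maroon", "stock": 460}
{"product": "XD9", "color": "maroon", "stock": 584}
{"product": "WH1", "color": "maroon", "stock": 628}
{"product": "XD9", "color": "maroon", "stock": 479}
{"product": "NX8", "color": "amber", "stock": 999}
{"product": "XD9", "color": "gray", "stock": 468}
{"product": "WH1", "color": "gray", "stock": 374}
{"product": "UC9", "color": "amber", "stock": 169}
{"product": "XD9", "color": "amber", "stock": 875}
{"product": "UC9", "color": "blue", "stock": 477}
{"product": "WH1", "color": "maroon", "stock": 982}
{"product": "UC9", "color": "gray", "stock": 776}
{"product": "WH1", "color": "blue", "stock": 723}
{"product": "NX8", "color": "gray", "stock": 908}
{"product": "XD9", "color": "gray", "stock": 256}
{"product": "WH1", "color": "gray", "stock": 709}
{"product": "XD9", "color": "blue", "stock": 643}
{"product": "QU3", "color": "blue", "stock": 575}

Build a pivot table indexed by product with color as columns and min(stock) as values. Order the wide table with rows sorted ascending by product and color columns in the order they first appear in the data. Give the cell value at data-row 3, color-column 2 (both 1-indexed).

26

With rows sorted ascending by product, row 3 is product=UC9. color columns in first-appearance order: blue, gray, maroon, amber; column 2 is gray.
Long rows with product=UC9, color=gray: min(26, 776) = 26.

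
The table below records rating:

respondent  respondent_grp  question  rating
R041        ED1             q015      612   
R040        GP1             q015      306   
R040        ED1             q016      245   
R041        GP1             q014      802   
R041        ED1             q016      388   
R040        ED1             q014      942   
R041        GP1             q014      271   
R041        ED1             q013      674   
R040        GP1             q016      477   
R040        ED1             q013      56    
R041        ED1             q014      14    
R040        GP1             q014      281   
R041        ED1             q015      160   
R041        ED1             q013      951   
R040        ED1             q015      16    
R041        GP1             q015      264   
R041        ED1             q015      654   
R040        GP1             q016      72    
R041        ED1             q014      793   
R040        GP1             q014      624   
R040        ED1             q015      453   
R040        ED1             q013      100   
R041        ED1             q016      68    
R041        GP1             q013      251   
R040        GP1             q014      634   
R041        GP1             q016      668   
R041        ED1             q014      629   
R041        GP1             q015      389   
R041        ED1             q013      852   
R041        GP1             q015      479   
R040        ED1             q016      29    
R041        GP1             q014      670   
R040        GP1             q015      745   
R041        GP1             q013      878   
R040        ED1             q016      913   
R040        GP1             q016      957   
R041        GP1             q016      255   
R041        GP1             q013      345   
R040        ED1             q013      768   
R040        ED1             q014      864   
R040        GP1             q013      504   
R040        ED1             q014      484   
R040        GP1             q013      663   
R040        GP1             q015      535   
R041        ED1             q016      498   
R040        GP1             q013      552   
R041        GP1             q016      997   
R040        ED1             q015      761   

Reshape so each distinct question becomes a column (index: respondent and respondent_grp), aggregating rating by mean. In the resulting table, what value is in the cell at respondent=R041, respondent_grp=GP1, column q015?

Rows with respondent=R041, respondent_grp=GP1 and question=q015: rating values are 264, 389, 479.
(264 + 389 + 479) / 3 = 377.33.

377.33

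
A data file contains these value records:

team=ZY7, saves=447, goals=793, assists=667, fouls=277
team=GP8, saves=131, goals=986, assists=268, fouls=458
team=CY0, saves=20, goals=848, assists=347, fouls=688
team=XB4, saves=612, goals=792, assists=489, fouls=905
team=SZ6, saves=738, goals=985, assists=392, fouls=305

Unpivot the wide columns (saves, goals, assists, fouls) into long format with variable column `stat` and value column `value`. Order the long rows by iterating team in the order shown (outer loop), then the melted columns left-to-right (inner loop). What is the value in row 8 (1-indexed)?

20 rows total (5 × 4). Row 8: index ⌊(8-1)/4⌋ = 1 into team → GP8; (8-1) mod 4 = 3 into the melted columns → fouls.
So row 8 is (GP8, fouls, 458); value = 458.

458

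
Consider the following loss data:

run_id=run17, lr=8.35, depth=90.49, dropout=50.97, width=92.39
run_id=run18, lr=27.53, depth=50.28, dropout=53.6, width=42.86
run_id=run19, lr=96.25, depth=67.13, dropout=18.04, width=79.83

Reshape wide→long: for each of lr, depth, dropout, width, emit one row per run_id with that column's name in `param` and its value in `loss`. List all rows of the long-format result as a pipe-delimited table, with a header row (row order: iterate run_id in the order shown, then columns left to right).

Each (run_id, column) pair becomes one row: 3 × 4 = 12 rows.
For example, (run17, lr) → loss=8.35.

| run_id | param | loss |
| run17 | lr | 8.35 |
| run17 | depth | 90.49 |
| run17 | dropout | 50.97 |
| run17 | width | 92.39 |
| run18 | lr | 27.53 |
| run18 | depth | 50.28 |
| run18 | dropout | 53.6 |
| run18 | width | 42.86 |
| run19 | lr | 96.25 |
| run19 | depth | 67.13 |
| run19 | dropout | 18.04 |
| run19 | width | 79.83 |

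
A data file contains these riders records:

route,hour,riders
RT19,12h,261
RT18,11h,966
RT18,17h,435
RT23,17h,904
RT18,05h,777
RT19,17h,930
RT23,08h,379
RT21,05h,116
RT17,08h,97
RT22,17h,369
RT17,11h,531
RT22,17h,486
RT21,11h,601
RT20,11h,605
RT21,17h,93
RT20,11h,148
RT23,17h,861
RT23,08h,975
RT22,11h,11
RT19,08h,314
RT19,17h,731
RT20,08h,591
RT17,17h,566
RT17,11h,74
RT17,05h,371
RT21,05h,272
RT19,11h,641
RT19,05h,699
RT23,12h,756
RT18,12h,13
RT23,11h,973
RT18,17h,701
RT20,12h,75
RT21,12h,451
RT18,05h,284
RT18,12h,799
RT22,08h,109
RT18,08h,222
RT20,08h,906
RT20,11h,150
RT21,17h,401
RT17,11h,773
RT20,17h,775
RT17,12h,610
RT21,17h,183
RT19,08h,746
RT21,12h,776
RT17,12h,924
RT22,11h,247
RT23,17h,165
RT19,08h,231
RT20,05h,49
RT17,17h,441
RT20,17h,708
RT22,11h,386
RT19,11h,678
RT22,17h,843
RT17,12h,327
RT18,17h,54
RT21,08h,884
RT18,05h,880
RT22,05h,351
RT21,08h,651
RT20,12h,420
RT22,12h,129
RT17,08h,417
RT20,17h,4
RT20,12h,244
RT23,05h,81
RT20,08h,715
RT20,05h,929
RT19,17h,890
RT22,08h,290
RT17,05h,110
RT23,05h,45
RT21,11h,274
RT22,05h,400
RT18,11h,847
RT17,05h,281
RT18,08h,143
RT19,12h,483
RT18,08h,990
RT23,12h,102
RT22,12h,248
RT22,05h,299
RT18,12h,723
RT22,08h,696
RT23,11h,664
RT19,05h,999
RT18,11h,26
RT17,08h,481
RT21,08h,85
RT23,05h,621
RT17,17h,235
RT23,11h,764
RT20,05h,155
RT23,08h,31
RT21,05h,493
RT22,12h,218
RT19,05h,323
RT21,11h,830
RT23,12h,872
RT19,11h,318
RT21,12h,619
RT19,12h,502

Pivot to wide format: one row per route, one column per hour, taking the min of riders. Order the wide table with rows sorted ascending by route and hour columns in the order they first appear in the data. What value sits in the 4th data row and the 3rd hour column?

4

With rows sorted ascending by route, row 4 is route=RT20. hour columns in first-appearance order: 12h, 11h, 17h, 05h, 08h; column 3 is 17h.
Long rows with route=RT20, hour=17h: min(775, 708, 4) = 4.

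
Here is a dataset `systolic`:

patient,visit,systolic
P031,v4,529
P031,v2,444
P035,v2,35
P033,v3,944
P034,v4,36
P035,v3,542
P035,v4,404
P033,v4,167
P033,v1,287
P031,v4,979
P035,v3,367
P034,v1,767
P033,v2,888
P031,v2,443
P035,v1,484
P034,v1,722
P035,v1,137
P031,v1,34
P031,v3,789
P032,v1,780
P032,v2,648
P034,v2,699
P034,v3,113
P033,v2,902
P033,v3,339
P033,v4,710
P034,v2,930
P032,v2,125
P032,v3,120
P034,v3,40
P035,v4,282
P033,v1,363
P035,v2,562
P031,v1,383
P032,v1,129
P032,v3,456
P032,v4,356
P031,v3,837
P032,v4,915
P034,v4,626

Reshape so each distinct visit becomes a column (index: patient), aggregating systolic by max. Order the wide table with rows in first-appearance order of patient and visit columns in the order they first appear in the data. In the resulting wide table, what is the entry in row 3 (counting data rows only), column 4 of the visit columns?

With rows in first-appearance order of patient, row 3 is patient=P033. visit columns in first-appearance order: v4, v2, v3, v1; column 4 is v1.
Long rows with patient=P033, visit=v1: max(287, 363) = 363.

363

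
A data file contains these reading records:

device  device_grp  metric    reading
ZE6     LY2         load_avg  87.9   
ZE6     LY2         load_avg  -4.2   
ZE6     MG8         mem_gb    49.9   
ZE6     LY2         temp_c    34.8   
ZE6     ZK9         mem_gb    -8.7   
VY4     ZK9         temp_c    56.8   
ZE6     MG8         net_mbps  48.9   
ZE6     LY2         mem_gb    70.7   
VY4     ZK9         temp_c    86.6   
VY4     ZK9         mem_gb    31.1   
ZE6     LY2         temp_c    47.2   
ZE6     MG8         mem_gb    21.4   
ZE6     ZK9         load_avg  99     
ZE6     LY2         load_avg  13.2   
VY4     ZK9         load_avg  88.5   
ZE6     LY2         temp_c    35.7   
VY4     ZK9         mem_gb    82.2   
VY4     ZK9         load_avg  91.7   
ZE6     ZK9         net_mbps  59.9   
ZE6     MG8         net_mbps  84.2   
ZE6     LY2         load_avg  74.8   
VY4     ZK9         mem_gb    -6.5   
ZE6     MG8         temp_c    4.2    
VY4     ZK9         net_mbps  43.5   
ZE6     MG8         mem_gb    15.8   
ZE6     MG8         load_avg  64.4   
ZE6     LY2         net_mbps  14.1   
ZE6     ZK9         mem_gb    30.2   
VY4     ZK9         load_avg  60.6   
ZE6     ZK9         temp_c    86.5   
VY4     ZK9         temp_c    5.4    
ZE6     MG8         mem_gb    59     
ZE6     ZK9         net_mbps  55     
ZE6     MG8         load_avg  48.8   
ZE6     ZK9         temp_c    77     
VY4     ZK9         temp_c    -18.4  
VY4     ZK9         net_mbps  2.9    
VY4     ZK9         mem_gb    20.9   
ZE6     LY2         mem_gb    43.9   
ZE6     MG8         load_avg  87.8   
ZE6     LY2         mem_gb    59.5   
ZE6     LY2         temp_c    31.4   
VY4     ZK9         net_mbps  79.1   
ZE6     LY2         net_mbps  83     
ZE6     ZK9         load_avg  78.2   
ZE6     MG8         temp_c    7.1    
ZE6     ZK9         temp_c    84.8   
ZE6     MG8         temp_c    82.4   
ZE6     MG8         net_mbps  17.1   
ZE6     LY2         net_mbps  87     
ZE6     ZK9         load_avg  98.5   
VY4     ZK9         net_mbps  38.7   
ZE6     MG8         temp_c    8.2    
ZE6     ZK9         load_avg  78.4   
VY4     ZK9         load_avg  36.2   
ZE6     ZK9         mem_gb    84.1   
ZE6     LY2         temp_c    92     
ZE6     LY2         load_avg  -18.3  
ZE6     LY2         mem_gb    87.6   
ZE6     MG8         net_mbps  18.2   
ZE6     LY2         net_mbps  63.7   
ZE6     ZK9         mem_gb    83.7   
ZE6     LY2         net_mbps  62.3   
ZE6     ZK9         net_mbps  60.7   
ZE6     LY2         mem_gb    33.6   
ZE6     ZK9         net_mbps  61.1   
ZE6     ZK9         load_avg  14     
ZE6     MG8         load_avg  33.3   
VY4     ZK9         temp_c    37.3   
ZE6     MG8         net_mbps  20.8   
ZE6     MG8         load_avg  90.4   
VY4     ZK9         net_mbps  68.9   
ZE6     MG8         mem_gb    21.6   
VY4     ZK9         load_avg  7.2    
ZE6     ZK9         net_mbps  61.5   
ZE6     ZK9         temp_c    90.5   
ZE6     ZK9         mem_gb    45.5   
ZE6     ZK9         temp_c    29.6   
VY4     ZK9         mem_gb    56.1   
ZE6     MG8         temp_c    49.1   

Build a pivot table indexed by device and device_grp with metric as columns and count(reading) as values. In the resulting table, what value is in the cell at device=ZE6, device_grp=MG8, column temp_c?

Rows with device=ZE6, device_grp=MG8 and metric=temp_c: reading values are 4.2, 7.1, 82.4, 8.2, 49.1.
5 rows match — count = 5.

5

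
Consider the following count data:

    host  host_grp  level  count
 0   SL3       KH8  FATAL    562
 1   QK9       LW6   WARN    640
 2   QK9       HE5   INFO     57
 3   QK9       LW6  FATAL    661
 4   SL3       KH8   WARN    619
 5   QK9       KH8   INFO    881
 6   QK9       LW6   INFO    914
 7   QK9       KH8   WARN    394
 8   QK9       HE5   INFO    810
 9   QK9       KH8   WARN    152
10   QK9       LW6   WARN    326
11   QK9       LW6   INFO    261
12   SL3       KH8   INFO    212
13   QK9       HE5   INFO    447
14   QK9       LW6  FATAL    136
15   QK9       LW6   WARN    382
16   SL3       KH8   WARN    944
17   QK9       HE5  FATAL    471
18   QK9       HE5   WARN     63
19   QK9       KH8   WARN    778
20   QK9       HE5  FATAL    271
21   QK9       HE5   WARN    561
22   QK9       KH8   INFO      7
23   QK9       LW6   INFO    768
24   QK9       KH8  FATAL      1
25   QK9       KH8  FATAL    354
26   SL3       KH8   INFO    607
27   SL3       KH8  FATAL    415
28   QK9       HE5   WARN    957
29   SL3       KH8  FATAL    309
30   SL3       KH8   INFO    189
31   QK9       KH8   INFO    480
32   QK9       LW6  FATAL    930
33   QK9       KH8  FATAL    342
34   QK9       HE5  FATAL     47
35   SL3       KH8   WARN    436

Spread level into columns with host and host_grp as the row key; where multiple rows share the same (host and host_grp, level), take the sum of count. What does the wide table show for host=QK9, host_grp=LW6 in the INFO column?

Rows with host=QK9, host_grp=LW6 and level=INFO: count values are 914, 261, 768.
914 + 261 + 768 = 1943.

1943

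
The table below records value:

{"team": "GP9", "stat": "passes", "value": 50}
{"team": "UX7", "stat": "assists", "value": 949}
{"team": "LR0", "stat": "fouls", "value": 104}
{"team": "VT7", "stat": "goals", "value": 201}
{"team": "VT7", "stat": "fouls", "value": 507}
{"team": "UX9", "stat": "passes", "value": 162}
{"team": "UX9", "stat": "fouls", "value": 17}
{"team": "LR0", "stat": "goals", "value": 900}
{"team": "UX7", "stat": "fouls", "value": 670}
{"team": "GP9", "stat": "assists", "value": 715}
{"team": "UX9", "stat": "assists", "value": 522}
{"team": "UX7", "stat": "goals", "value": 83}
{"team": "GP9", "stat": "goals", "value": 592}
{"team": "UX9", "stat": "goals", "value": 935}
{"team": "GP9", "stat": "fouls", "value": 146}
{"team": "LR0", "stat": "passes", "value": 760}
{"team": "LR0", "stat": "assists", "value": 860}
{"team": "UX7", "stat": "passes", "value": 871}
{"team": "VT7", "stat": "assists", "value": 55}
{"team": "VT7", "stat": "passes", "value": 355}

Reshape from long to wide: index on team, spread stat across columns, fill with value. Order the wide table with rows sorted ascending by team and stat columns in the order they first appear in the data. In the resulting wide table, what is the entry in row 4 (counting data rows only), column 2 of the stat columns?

522

With rows sorted ascending by team, row 4 is team=UX9. stat columns in first-appearance order: passes, assists, fouls, goals; column 2 is assists.
Long rows with team=UX9, stat=assists: value = 522.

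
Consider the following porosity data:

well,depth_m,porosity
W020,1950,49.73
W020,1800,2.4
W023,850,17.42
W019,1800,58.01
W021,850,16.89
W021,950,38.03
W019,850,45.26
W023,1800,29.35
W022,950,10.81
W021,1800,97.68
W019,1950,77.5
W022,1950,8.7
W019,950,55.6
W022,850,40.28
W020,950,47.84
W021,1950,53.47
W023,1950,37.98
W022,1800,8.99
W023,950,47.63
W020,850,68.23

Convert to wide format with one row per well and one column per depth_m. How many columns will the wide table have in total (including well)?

5

1 column for well plus 4 distinct depth_m values → 5 columns.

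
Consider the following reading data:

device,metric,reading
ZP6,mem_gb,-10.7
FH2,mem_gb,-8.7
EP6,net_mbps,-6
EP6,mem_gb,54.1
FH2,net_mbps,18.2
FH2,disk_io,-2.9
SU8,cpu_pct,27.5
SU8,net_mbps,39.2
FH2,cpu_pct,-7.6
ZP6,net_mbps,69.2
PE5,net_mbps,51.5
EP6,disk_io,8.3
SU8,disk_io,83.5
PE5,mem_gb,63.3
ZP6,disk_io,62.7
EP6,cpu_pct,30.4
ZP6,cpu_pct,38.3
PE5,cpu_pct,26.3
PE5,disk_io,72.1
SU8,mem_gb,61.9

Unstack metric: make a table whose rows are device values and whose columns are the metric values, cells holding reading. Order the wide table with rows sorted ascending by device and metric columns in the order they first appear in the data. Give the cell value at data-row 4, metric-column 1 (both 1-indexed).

61.9

With rows sorted ascending by device, row 4 is device=SU8. metric columns in first-appearance order: mem_gb, net_mbps, disk_io, cpu_pct; column 1 is mem_gb.
Long rows with device=SU8, metric=mem_gb: reading = 61.9.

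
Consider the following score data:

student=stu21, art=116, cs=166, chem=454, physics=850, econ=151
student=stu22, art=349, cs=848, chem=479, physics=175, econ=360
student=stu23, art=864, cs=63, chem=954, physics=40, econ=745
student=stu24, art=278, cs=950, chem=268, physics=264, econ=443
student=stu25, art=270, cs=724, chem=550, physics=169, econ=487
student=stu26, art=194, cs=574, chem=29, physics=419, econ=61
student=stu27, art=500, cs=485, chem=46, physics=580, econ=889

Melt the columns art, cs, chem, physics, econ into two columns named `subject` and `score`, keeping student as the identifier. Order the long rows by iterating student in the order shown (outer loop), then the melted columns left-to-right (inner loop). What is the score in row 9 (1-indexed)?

175

35 rows total (7 × 5). Row 9: index ⌊(9-1)/5⌋ = 1 into student → stu22; (9-1) mod 5 = 3 into the melted columns → physics.
So row 9 is (stu22, physics, 175); score = 175.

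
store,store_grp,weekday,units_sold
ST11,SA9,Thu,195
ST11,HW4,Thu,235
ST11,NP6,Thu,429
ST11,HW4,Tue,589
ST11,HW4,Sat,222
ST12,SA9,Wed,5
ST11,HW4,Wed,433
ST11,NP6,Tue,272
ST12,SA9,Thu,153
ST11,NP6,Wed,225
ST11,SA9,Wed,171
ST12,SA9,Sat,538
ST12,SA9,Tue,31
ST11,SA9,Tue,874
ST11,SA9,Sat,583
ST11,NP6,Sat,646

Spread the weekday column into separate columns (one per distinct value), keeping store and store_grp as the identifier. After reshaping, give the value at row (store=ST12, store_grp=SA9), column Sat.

Wide layout: rows indexed by store and store_grp, columns are the 4 distinct weekday values (Thu, Tue, Sat, Wed).
Cell (store=ST12, store_grp=SA9, weekday=Sat) draws from the long row where store=ST12, store_grp=SA9 and weekday=Sat, which has units_sold=538.

538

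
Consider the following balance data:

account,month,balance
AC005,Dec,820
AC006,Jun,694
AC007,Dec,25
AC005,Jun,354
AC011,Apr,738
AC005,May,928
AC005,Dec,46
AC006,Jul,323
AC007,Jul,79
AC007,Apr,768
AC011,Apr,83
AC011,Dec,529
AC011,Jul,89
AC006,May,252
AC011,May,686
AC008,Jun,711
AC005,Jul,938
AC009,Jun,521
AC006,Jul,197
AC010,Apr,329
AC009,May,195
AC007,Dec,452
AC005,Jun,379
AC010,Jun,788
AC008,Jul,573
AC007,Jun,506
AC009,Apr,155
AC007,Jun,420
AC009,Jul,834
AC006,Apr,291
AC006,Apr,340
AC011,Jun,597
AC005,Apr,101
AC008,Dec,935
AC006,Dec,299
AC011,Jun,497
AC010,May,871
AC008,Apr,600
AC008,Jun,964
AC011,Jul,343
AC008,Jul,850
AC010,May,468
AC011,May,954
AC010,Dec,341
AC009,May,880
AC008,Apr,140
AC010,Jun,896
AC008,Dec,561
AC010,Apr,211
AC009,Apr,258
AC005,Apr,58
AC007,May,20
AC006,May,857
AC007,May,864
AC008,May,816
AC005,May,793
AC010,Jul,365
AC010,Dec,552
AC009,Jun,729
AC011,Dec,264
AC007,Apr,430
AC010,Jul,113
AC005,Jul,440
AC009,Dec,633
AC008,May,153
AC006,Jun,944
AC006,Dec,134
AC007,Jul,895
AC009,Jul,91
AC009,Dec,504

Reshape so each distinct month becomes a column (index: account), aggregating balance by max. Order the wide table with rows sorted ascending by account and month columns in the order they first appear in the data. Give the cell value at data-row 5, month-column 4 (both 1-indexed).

With rows sorted ascending by account, row 5 is account=AC009. month columns in first-appearance order: Dec, Jun, Apr, May, Jul; column 4 is May.
Long rows with account=AC009, month=May: max(195, 880) = 880.

880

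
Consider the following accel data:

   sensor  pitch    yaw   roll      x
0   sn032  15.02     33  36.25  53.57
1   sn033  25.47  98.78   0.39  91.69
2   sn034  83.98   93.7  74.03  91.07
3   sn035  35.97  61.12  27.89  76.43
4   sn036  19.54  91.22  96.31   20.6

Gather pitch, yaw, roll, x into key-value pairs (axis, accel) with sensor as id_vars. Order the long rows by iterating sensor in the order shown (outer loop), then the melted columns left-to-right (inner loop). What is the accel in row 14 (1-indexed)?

61.12

20 rows total (5 × 4). Row 14: index ⌊(14-1)/4⌋ = 3 into sensor → sn035; (14-1) mod 4 = 1 into the melted columns → yaw.
So row 14 is (sn035, yaw, 61.12); accel = 61.12.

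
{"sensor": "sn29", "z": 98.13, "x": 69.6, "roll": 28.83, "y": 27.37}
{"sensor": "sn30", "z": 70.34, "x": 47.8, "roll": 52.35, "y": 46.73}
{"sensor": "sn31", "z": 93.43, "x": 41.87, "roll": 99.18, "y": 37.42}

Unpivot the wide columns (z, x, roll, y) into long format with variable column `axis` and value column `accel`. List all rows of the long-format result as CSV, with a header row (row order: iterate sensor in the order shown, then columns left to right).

Each (sensor, column) pair becomes one row: 3 × 4 = 12 rows.
For example, (sn29, z) → accel=98.13.

sensor,axis,accel
sn29,z,98.13
sn29,x,69.6
sn29,roll,28.83
sn29,y,27.37
sn30,z,70.34
sn30,x,47.8
sn30,roll,52.35
sn30,y,46.73
sn31,z,93.43
sn31,x,41.87
sn31,roll,99.18
sn31,y,37.42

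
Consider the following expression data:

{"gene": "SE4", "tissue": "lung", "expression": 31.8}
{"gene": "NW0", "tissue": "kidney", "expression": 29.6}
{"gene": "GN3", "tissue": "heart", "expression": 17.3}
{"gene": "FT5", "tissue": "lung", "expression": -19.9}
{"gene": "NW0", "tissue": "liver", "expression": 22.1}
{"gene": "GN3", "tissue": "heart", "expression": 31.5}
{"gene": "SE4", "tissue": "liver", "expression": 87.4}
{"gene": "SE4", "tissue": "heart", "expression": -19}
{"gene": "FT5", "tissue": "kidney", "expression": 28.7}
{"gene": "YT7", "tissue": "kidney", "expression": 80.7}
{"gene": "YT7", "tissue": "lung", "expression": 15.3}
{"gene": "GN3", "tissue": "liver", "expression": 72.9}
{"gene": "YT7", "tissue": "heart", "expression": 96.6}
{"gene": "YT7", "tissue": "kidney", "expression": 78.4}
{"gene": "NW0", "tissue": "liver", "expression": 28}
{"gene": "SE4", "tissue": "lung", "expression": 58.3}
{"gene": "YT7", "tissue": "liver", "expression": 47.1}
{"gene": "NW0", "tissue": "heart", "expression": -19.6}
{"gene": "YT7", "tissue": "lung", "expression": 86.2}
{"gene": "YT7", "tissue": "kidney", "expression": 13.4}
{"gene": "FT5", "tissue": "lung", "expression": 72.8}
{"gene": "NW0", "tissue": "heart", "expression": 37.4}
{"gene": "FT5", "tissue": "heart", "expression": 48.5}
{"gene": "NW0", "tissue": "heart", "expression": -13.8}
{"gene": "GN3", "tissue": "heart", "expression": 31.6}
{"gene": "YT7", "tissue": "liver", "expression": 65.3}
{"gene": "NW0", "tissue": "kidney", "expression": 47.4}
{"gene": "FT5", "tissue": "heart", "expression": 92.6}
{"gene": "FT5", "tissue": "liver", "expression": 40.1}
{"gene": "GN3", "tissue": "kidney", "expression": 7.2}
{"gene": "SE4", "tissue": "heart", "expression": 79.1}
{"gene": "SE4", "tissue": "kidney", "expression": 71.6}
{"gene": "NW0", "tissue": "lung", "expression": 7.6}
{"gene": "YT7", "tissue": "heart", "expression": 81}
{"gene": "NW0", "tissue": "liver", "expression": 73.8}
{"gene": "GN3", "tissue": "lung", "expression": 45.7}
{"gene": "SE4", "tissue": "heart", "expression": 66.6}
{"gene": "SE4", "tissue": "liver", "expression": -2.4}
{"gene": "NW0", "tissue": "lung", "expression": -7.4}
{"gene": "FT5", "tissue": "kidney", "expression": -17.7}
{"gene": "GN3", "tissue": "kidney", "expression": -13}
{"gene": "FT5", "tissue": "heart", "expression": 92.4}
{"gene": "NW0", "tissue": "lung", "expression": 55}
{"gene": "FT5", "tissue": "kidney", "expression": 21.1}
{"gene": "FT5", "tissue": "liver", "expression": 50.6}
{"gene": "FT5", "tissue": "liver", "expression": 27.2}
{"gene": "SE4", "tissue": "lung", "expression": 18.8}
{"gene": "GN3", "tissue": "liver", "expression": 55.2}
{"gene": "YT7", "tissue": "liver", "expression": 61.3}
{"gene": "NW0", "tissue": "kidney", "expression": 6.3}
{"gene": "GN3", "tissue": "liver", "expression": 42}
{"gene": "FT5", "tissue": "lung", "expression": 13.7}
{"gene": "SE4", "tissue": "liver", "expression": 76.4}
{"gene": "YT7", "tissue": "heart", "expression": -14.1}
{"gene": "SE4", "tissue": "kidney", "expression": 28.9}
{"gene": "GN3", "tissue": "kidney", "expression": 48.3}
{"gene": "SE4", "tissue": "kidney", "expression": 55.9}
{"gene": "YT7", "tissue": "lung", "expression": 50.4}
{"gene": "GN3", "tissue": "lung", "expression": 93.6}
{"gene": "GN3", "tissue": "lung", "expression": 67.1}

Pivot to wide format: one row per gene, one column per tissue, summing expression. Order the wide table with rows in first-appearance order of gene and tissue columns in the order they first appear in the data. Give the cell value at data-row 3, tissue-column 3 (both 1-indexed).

80.4

With rows in first-appearance order of gene, row 3 is gene=GN3. tissue columns in first-appearance order: lung, kidney, heart, liver; column 3 is heart.
Long rows with gene=GN3, tissue=heart: 17.3 + 31.5 + 31.6 = 80.4.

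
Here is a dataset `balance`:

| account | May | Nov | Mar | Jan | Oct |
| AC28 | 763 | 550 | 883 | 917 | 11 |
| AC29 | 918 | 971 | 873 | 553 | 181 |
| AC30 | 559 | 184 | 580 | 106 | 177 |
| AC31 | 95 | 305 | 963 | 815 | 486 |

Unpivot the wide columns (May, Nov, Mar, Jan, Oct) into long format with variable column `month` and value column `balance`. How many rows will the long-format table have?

20

4 account values × 5 melted columns = 20 rows.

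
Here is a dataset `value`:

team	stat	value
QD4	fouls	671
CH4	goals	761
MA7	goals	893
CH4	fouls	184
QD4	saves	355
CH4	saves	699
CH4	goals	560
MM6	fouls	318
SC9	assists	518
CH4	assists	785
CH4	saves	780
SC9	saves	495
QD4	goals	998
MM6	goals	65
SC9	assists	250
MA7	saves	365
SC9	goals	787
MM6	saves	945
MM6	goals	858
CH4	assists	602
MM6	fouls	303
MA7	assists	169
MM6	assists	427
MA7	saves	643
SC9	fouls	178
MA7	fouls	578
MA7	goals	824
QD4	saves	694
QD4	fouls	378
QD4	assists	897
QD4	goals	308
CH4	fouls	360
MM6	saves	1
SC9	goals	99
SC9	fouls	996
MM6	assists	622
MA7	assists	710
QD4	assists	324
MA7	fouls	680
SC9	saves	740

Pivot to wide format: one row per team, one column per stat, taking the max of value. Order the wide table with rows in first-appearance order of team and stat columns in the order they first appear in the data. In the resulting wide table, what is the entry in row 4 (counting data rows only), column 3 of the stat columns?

945

With rows in first-appearance order of team, row 4 is team=MM6. stat columns in first-appearance order: fouls, goals, saves, assists; column 3 is saves.
Long rows with team=MM6, stat=saves: max(945, 1) = 945.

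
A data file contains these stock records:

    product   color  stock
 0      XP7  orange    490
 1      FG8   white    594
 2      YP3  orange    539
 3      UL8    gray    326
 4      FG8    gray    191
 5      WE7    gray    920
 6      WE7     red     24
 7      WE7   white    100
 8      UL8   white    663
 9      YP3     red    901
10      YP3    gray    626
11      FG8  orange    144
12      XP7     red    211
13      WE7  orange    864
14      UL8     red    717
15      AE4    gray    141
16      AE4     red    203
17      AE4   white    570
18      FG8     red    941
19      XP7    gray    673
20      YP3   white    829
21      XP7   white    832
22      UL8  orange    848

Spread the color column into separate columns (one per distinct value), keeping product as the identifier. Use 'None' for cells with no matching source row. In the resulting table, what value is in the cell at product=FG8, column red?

The long row with product=FG8, color=red has stock=941.

941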